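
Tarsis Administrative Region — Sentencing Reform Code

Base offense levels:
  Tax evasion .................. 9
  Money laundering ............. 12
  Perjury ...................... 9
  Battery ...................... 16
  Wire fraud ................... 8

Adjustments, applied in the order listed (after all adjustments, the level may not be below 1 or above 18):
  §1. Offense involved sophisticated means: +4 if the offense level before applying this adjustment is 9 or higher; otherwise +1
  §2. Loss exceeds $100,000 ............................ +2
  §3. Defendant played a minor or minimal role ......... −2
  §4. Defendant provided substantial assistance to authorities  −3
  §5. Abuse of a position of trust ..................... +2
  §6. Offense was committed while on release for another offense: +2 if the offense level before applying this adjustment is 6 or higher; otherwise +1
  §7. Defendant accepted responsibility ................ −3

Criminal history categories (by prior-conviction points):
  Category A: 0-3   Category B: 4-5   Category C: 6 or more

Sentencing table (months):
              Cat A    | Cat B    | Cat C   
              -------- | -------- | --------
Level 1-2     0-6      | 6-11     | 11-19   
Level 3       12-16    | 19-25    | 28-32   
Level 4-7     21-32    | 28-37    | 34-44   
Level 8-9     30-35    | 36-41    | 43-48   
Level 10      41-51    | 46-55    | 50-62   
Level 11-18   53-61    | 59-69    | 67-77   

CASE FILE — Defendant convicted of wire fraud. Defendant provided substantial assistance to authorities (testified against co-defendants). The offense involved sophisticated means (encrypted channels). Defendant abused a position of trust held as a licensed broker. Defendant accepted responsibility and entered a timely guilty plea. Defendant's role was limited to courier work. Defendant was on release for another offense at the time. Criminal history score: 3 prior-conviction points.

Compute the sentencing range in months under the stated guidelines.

21-32 months

Base offense level for wire fraud: 8.
§1 applies (level before this adjustment is 8 < 9, so +1): 8 + 1 = 9.
§3 applies: 9 − 2 = 7.
§4 applies: 7 − 3 = 4.
§5 applies: 4 + 2 = 6.
§6 applies (level before this adjustment is 6 ≥ 6, so +2): 6 + 2 = 8.
§7 applies: 8 − 3 = 5.
Final offense level: 5.
Criminal history: 3 prior points → Category A (0-3).
Level 5 falls in the 4-7 band.
Grid: Level 4-7 × Category A = 21-32 months.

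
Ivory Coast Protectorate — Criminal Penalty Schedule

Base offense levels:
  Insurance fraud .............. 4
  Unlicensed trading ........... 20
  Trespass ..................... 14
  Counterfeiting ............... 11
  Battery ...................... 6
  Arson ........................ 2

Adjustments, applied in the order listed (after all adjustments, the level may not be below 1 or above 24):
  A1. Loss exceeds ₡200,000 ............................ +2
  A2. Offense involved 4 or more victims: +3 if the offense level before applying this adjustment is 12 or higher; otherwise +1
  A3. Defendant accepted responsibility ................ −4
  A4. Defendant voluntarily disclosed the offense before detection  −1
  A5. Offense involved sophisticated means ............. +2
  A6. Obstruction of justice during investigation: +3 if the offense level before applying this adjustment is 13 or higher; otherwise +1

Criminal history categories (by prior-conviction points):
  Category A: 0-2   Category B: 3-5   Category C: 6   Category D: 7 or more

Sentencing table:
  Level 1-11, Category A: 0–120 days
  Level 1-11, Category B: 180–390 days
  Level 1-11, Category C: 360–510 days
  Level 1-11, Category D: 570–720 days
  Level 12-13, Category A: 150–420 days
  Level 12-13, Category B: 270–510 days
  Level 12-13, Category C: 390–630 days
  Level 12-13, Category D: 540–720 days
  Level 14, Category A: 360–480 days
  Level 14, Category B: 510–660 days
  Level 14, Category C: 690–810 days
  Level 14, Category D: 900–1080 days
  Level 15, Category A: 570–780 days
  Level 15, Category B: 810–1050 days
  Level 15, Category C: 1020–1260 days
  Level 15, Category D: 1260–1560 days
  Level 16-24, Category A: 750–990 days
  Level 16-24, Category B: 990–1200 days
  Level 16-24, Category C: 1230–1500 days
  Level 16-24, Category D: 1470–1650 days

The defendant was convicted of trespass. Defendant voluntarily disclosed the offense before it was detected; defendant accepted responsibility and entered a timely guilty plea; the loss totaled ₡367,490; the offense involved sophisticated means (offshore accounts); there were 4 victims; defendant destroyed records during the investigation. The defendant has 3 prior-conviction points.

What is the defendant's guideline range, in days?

990-1200 days

Base offense level for trespass: 14.
A1 applies: 14 + 2 = 16.
A2 applies (level before this adjustment is 16 ≥ 12, so +3): 16 + 3 = 19.
A3 applies: 19 − 4 = 15.
A4 applies: 15 − 1 = 14.
A5 applies: 14 + 2 = 16.
A6 applies (level before this adjustment is 16 ≥ 13, so +3): 16 + 3 = 19.
Final offense level: 19.
Criminal history: 3 prior points → Category B (3-5).
Level 19 falls in the 16-24 band.
Grid: Level 16-24 × Category B = 990-1200 days.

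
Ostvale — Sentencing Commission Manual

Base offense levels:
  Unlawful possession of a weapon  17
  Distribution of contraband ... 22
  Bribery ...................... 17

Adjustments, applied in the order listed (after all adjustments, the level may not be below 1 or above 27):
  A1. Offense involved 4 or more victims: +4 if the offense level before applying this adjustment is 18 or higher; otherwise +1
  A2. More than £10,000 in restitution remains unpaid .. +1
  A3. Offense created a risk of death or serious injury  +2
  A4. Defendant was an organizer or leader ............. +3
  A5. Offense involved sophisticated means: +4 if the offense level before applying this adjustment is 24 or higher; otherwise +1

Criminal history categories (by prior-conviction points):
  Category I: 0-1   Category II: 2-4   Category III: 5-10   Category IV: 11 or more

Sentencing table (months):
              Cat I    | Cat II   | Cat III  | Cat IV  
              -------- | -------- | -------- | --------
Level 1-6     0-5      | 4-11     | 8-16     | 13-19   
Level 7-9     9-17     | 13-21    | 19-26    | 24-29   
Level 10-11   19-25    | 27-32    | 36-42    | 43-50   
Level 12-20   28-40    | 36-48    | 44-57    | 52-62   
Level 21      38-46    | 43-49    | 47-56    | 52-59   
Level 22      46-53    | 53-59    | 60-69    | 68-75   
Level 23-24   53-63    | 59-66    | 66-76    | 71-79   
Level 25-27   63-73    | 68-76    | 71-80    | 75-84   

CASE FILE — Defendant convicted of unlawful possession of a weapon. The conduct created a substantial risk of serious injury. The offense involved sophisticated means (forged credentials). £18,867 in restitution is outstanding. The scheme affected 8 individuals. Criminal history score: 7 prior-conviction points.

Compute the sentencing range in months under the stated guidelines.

60-69 months

Base offense level for unlawful possession of a weapon: 17.
A1 applies (level before this adjustment is 17 < 18, so +1): 17 + 1 = 18.
A2 applies: 18 + 1 = 19.
A3 applies: 19 + 2 = 21.
A4 does not apply.
A5 applies (level before this adjustment is 21 < 24, so +1): 21 + 1 = 22.
Final offense level: 22.
Criminal history: 7 prior points → Category III (5-10).
Level 22 falls in the 22 band.
Grid: Level 22 × Category III = 60-69 months.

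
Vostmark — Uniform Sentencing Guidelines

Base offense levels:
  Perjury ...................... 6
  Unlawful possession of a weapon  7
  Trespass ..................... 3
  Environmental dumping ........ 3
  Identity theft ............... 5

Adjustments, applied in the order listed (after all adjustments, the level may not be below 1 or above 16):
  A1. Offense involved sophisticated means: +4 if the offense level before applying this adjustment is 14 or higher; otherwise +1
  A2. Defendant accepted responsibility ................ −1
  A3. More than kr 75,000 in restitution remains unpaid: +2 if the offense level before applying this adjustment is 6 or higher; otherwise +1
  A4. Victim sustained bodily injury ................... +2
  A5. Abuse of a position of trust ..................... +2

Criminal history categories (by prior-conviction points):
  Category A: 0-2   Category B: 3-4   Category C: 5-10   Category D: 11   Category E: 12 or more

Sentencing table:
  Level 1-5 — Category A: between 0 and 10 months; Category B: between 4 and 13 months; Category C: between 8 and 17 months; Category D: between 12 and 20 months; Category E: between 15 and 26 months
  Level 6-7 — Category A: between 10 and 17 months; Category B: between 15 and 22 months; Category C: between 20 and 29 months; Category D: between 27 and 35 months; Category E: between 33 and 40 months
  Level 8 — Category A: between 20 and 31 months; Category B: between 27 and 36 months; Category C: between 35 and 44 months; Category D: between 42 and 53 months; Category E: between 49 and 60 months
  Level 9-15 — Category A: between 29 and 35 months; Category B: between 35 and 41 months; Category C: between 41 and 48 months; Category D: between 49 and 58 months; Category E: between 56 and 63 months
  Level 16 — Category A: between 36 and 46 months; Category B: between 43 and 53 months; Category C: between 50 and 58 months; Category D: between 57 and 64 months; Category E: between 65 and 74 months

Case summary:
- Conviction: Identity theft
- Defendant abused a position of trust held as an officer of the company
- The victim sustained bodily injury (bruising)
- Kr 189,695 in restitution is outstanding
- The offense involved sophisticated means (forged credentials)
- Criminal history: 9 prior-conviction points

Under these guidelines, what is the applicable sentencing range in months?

Base offense level for identity theft: 5.
A1 applies (level before this adjustment is 5 < 14, so +1): 5 + 1 = 6.
A3 applies (level before this adjustment is 6 ≥ 6, so +2): 6 + 2 = 8.
A4 applies: 8 + 2 = 10.
A5 applies: 10 + 2 = 12.
Final offense level: 12.
Criminal history: 9 prior points → Category C (5-10).
Level 12 falls in the 9-15 band.
Grid: Level 9-15 × Category C = 41-48 months.

41-48 months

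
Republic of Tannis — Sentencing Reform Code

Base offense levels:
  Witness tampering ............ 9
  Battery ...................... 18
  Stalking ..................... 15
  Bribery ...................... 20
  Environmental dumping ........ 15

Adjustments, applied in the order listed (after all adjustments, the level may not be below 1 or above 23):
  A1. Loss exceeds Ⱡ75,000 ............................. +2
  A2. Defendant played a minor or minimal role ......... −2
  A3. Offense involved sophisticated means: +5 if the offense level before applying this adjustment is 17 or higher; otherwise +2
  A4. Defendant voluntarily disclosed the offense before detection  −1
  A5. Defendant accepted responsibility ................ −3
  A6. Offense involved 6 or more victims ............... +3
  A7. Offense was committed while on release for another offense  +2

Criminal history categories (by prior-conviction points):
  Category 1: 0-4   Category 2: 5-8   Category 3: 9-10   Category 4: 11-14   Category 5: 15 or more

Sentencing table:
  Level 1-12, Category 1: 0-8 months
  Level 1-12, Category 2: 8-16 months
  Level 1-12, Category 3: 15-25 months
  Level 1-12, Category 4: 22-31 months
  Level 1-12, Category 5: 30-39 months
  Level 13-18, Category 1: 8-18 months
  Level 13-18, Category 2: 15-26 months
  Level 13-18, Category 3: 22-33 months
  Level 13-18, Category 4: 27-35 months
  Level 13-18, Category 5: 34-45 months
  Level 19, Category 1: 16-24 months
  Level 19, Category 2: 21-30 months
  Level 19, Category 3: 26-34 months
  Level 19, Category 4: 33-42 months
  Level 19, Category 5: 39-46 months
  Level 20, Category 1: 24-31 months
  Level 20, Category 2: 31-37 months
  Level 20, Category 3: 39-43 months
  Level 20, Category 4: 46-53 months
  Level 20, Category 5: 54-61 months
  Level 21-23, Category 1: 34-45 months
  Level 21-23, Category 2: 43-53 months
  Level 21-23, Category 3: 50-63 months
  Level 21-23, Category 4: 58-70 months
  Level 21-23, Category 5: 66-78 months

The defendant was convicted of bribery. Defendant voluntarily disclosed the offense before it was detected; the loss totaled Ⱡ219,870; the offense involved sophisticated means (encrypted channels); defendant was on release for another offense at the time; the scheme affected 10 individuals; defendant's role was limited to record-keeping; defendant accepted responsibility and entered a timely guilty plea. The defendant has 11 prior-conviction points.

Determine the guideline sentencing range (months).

58-70 months

Base offense level for bribery: 20.
A1 applies: 20 + 2 = 22.
A2 applies: 22 − 2 = 20.
A3 applies (level before this adjustment is 20 ≥ 17, so +5): 20 + 5 = 25.
A4 applies: 25 − 1 = 24.
A5 applies: 24 − 3 = 21.
A6 applies: 21 + 3 = 24.
A7 applies: 24 + 2 = 26.
Level 26 exceeds the maximum of 23; capped at 23.
Final offense level: 23.
Criminal history: 11 prior points → Category 4 (11-14).
Level 23 falls in the 21-23 band.
Grid: Level 21-23 × Category 4 = 58-70 months.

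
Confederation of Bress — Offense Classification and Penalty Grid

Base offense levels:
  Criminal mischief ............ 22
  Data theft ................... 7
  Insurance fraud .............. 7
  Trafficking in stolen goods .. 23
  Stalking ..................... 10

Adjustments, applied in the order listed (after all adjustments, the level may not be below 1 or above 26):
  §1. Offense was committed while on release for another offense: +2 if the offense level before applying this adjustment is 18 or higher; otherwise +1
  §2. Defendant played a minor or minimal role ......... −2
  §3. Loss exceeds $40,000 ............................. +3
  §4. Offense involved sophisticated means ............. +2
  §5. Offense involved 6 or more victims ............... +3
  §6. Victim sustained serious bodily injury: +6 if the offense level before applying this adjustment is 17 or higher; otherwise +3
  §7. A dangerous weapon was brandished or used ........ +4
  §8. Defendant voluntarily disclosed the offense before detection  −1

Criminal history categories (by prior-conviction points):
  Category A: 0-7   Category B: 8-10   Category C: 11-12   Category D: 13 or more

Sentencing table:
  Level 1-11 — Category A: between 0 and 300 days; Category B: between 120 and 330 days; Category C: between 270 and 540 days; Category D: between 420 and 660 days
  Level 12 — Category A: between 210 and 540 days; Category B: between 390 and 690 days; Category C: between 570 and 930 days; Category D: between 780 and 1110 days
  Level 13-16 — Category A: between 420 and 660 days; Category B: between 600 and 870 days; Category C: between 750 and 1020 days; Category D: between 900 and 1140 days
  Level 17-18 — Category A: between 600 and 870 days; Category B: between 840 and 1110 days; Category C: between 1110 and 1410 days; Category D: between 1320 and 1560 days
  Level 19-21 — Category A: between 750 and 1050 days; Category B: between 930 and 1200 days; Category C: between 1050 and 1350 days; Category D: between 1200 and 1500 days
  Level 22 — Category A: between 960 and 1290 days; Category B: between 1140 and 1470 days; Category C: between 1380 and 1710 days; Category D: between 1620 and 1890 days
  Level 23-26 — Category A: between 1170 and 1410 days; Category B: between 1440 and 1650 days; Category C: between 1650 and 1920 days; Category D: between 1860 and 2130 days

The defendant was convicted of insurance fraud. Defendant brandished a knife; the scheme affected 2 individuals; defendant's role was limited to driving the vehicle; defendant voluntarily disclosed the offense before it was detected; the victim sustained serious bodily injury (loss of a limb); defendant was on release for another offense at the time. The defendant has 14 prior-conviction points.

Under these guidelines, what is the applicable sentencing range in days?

Base offense level for insurance fraud: 7.
§1 applies (level before this adjustment is 7 < 18, so +1): 7 + 1 = 8.
§2 applies: 8 − 2 = 6.
§6 applies (level before this adjustment is 6 < 17, so +3): 6 + 3 = 9.
§7 applies: 9 + 4 = 13.
§8 applies: 13 − 1 = 12.
Final offense level: 12.
Criminal history: 14 prior points → Category D (13+).
Level 12 falls in the 12 band.
Grid: Level 12 × Category D = 780-1110 days.

780-1110 days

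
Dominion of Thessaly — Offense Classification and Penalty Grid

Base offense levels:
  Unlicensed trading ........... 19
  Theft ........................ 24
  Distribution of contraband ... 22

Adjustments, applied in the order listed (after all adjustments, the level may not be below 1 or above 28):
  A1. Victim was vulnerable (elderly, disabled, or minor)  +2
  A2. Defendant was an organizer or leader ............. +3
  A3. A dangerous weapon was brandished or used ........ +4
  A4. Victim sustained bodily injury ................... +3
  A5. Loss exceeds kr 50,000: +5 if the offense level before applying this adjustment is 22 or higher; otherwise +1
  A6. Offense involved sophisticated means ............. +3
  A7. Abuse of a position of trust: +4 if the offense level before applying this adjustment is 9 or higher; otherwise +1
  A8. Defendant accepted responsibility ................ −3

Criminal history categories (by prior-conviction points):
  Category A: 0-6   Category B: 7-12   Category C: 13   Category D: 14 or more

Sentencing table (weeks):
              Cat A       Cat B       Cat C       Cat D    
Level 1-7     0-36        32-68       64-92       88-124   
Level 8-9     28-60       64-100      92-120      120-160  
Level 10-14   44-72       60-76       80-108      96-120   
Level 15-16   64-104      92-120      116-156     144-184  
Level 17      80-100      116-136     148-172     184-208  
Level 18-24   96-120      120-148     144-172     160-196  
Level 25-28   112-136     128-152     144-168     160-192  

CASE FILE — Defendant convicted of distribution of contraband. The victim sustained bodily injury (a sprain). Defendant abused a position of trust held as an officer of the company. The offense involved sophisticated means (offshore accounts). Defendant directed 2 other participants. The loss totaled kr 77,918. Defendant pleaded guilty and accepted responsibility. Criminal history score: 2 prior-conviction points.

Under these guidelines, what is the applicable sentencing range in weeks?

112-136 weeks

Base offense level for distribution of contraband: 22.
A2 applies: 22 + 3 = 25.
A3 does not apply.
A4 applies: 25 + 3 = 28.
A5 applies (level before this adjustment is 28 ≥ 22, so +5): 28 + 5 = 33.
A6 applies: 33 + 3 = 36.
A7 applies (level before this adjustment is 36 ≥ 9, so +4): 36 + 4 = 40.
A8 applies: 40 − 3 = 37.
Level 37 exceeds the maximum of 28; capped at 28.
Final offense level: 28.
Criminal history: 2 prior points → Category A (0-6).
Level 28 falls in the 25-28 band.
Grid: Level 25-28 × Category A = 112-136 weeks.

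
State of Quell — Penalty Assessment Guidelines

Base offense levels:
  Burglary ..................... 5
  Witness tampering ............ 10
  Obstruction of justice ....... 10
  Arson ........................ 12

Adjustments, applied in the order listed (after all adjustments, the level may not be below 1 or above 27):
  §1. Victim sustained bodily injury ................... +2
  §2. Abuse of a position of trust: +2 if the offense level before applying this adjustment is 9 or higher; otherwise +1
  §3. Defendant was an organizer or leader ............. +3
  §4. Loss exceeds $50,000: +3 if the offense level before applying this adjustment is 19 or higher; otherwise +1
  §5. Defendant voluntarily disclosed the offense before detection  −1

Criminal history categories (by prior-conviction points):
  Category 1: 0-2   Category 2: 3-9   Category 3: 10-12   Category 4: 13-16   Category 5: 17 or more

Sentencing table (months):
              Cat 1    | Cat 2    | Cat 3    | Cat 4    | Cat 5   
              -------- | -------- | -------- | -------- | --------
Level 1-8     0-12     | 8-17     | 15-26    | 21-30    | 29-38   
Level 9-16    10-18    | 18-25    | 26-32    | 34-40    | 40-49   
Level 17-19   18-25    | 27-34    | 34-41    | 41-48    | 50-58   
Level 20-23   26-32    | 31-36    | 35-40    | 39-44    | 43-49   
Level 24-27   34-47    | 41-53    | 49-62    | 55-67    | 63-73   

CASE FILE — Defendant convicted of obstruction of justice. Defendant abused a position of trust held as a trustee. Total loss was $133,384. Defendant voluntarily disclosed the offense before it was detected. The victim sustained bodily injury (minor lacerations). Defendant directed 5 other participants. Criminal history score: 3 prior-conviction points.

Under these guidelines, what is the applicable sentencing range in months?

27-34 months

Base offense level for obstruction of justice: 10.
§1 applies: 10 + 2 = 12.
§2 applies (level before this adjustment is 12 ≥ 9, so +2): 12 + 2 = 14.
§3 applies: 14 + 3 = 17.
§4 applies (level before this adjustment is 17 < 19, so +1): 17 + 1 = 18.
§5 applies: 18 − 1 = 17.
Final offense level: 17.
Criminal history: 3 prior points → Category 2 (3-9).
Level 17 falls in the 17-19 band.
Grid: Level 17-19 × Category 2 = 27-34 months.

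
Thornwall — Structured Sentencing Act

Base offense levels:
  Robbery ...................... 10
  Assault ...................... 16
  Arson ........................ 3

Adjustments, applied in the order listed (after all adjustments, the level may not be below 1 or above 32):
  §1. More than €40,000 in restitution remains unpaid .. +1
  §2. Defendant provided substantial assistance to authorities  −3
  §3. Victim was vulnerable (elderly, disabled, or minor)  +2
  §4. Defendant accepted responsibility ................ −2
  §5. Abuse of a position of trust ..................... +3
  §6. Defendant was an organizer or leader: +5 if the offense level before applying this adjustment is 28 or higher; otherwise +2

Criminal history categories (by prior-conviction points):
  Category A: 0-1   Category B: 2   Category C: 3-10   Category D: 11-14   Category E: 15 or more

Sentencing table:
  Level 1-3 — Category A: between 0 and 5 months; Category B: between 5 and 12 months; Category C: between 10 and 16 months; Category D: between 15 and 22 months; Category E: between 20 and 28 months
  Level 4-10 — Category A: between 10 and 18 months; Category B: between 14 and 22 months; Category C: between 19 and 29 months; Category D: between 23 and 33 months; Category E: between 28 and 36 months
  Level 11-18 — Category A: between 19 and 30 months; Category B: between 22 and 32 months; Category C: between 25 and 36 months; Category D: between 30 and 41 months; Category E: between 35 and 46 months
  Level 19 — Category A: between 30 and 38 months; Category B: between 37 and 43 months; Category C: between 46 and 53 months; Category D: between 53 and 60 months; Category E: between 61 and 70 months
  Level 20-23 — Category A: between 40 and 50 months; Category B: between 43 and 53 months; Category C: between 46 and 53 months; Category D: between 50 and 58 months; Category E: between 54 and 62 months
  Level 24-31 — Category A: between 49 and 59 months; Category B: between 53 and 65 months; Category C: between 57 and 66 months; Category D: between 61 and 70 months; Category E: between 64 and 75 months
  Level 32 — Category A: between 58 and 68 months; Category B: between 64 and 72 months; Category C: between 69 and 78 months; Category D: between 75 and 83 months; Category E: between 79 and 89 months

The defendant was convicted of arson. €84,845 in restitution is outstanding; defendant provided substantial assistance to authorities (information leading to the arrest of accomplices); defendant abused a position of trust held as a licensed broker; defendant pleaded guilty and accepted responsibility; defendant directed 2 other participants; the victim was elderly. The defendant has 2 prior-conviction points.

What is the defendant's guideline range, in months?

Base offense level for arson: 3.
§1 applies: 3 + 1 = 4.
§2 applies: 4 − 3 = 1.
§3 applies: 1 + 2 = 3.
§4 applies: 3 − 2 = 1.
§5 applies: 1 + 3 = 4.
§6 applies (level before this adjustment is 4 < 28, so +2): 4 + 2 = 6.
Final offense level: 6.
Criminal history: 2 prior points → Category B (2).
Level 6 falls in the 4-10 band.
Grid: Level 4-10 × Category B = 14-22 months.

14-22 months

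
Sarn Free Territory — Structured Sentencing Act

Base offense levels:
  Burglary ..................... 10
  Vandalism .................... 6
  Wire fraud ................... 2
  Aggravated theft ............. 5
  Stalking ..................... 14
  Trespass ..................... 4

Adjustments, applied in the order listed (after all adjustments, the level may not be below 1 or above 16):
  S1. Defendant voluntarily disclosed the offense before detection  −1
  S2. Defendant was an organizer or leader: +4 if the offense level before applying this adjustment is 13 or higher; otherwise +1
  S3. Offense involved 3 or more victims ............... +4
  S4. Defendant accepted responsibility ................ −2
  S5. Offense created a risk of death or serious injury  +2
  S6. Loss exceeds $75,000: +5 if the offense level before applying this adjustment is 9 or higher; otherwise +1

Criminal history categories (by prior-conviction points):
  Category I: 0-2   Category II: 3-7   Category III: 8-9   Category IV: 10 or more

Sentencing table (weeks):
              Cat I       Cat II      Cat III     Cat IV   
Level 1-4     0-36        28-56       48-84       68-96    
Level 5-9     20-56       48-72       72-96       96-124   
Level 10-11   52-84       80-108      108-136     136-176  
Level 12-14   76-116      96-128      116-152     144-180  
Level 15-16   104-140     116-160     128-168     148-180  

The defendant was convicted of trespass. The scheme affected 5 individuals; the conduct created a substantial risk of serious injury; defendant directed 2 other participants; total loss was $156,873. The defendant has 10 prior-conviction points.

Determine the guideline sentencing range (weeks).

148-180 weeks

Base offense level for trespass: 4.
S1 does not apply.
S2 applies (level before this adjustment is 4 < 13, so +1): 4 + 1 = 5.
S3 applies: 5 + 4 = 9.
S4 does not apply.
S5 applies: 9 + 2 = 11.
S6 applies (level before this adjustment is 11 ≥ 9, so +5): 11 + 5 = 16.
Final offense level: 16.
Criminal history: 10 prior points → Category IV (10+).
Level 16 falls in the 15-16 band.
Grid: Level 15-16 × Category IV = 148-180 weeks.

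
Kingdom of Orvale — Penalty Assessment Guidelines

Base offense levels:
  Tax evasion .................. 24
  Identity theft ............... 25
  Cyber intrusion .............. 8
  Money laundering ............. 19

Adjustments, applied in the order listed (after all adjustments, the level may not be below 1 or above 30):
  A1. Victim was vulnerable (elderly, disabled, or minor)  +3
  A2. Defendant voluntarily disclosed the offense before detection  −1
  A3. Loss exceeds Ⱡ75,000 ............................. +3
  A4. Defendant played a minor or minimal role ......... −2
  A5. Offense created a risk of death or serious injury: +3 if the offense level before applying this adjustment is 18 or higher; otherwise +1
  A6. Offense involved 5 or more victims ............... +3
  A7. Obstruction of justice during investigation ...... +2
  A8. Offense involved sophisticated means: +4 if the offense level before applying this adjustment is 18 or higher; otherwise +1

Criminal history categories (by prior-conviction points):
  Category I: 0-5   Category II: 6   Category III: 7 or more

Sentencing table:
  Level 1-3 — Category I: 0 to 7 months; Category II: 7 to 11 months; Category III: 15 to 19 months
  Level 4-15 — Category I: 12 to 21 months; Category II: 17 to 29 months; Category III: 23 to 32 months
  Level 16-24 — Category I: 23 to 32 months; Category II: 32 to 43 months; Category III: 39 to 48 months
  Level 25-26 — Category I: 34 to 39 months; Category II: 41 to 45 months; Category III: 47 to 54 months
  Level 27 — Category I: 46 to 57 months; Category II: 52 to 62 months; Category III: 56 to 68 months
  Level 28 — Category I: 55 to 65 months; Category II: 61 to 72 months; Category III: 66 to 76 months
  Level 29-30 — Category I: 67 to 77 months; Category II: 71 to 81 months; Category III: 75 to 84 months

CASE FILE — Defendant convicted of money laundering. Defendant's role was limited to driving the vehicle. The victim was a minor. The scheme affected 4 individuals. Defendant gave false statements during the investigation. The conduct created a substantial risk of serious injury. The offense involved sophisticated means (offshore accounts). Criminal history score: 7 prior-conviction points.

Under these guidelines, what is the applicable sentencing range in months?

75-84 months

Base offense level for money laundering: 19.
A1 applies: 19 + 3 = 22.
A2 does not apply.
A3 does not apply.
A4 applies: 22 − 2 = 20.
A5 applies (level before this adjustment is 20 ≥ 18, so +3): 20 + 3 = 23.
A6 does not apply.
A7 applies: 23 + 2 = 25.
A8 applies (level before this adjustment is 25 ≥ 18, so +4): 25 + 4 = 29.
Final offense level: 29.
Criminal history: 7 prior points → Category III (7+).
Level 29 falls in the 29-30 band.
Grid: Level 29-30 × Category III = 75-84 months.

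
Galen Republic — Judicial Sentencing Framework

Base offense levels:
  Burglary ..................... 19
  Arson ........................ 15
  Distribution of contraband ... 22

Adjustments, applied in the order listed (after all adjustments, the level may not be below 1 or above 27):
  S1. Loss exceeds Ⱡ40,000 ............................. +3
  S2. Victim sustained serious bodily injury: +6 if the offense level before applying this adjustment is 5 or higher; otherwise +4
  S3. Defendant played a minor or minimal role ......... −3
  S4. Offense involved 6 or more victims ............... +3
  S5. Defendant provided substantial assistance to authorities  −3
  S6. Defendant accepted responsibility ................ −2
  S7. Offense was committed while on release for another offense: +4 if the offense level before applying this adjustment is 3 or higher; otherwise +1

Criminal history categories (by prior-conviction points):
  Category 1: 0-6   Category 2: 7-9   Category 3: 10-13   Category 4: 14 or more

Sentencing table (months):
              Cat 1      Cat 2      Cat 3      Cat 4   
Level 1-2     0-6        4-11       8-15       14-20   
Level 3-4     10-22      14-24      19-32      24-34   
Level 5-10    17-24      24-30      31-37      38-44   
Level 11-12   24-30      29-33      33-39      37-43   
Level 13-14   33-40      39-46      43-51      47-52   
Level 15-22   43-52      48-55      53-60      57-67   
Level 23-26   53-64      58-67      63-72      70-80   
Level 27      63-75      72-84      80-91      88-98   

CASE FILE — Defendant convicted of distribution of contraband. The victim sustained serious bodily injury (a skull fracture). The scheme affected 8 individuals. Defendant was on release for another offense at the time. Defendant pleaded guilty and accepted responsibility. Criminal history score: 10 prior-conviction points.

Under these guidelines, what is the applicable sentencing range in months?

80-91 months

Base offense level for distribution of contraband: 22.
S1 does not apply.
S2 applies (level before this adjustment is 22 ≥ 5, so +6): 22 + 6 = 28.
S4 applies: 28 + 3 = 31.
S5 does not apply.
S6 applies: 31 − 2 = 29.
S7 applies (level before this adjustment is 29 ≥ 3, so +4): 29 + 4 = 33.
Level 33 exceeds the maximum of 27; capped at 27.
Final offense level: 27.
Criminal history: 10 prior points → Category 3 (10-13).
Level 27 falls in the 27 band.
Grid: Level 27 × Category 3 = 80-91 months.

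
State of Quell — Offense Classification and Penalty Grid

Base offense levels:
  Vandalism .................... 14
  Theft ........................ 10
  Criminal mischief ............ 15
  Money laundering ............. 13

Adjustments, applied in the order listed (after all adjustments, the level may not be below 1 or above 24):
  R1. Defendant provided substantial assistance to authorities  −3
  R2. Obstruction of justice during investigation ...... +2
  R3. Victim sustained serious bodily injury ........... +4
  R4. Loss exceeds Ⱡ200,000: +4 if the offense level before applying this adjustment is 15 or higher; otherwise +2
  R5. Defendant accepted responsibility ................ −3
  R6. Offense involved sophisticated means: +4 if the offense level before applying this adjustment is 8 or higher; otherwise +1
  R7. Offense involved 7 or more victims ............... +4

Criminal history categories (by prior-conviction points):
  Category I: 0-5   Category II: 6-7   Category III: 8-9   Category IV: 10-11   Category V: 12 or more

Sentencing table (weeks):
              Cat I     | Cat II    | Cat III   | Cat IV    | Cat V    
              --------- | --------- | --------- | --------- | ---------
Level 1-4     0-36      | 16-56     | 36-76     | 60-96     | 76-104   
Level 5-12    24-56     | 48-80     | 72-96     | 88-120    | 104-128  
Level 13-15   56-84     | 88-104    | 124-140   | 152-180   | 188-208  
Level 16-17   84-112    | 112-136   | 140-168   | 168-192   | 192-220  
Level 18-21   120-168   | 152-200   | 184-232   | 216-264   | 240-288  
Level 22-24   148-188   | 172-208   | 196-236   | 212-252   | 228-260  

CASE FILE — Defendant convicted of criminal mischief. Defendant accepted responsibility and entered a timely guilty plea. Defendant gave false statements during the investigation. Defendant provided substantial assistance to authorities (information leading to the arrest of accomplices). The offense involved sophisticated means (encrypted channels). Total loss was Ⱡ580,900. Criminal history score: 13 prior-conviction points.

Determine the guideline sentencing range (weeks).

192-220 weeks

Base offense level for criminal mischief: 15.
R1 applies: 15 − 3 = 12.
R2 applies: 12 + 2 = 14.
R4 applies (level before this adjustment is 14 < 15, so +2): 14 + 2 = 16.
R5 applies: 16 − 3 = 13.
R6 applies (level before this adjustment is 13 ≥ 8, so +4): 13 + 4 = 17.
Final offense level: 17.
Criminal history: 13 prior points → Category V (12+).
Level 17 falls in the 16-17 band.
Grid: Level 16-17 × Category V = 192-220 weeks.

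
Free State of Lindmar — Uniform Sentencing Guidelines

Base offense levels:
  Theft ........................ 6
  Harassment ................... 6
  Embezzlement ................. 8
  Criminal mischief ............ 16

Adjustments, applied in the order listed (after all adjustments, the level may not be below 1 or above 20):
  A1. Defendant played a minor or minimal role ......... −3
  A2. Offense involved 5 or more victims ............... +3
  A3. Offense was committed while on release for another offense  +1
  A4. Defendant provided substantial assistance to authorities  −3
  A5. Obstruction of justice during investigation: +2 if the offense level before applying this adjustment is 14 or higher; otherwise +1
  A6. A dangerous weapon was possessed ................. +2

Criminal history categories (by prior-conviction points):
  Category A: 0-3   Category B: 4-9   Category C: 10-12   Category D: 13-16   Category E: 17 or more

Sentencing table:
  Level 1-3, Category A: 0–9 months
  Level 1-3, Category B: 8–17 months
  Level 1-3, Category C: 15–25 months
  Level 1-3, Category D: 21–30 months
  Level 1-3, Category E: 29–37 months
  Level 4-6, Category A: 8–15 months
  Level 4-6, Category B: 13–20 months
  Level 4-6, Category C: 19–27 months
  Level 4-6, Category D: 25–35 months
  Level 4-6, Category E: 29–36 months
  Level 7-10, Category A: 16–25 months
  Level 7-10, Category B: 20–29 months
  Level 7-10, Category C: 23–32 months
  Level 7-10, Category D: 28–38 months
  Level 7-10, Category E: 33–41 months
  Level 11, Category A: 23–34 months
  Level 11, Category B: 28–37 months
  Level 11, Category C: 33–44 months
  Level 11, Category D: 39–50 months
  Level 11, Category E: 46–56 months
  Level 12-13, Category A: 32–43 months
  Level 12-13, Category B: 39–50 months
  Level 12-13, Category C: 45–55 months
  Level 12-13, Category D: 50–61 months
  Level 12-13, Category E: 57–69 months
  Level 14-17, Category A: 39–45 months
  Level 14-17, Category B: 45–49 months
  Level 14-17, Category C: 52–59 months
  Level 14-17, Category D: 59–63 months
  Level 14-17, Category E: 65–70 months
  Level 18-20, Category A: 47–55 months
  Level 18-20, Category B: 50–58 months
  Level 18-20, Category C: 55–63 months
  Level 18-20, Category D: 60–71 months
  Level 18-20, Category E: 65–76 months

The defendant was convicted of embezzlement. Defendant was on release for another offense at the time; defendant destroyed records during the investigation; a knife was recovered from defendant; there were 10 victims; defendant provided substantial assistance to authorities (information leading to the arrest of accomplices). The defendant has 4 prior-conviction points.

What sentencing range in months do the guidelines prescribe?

39-50 months

Base offense level for embezzlement: 8.
A2 applies: 8 + 3 = 11.
A3 applies: 11 + 1 = 12.
A4 applies: 12 − 3 = 9.
A5 applies (level before this adjustment is 9 < 14, so +1): 9 + 1 = 10.
A6 applies: 10 + 2 = 12.
Final offense level: 12.
Criminal history: 4 prior points → Category B (4-9).
Level 12 falls in the 12-13 band.
Grid: Level 12-13 × Category B = 39-50 months.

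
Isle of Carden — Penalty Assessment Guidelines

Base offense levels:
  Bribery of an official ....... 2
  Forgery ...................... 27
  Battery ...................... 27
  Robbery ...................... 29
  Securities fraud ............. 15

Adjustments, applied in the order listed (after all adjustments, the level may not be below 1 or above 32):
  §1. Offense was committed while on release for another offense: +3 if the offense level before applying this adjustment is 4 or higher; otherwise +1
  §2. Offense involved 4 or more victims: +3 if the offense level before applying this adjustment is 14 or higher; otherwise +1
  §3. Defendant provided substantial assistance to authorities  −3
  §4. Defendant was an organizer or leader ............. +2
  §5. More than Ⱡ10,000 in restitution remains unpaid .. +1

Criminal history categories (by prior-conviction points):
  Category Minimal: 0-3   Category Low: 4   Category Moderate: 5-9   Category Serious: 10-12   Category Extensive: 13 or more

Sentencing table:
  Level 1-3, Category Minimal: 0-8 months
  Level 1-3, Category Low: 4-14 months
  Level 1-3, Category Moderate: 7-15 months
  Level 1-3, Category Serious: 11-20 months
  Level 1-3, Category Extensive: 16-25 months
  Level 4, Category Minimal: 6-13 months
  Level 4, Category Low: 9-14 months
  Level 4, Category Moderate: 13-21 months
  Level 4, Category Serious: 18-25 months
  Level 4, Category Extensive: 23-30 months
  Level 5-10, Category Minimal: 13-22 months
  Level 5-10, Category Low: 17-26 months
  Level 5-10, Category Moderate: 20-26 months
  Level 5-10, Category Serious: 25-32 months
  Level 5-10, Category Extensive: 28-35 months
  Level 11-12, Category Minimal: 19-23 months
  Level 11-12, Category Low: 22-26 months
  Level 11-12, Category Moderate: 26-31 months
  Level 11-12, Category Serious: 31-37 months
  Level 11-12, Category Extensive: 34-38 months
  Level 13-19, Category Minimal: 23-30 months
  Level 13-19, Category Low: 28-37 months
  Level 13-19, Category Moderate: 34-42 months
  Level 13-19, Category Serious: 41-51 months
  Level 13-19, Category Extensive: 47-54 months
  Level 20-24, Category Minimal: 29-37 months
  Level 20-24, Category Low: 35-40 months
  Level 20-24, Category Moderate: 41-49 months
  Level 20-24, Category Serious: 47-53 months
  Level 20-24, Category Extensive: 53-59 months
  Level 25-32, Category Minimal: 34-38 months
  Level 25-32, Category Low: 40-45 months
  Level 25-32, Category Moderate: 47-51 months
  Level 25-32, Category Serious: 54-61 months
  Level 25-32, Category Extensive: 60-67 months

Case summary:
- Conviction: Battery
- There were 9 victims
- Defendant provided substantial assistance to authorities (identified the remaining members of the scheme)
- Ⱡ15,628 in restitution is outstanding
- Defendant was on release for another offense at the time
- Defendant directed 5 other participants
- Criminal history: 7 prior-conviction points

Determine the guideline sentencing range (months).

Base offense level for battery: 27.
§1 applies (level before this adjustment is 27 ≥ 4, so +3): 27 + 3 = 30.
§2 applies (level before this adjustment is 30 ≥ 14, so +3): 30 + 3 = 33.
§3 applies: 33 − 3 = 30.
§4 applies: 30 + 2 = 32.
§5 applies: 32 + 1 = 33.
Level 33 exceeds the maximum of 32; capped at 32.
Final offense level: 32.
Criminal history: 7 prior points → Category Moderate (5-9).
Level 32 falls in the 25-32 band.
Grid: Level 25-32 × Category Moderate = 47-51 months.

47-51 months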